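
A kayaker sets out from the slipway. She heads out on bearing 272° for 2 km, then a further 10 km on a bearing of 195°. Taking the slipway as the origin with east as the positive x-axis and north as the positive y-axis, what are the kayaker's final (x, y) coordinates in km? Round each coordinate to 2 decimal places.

Leg 1 (272°, 2 km): east 2 sin 272° = -2.00, north 2 cos 272° = 0.07
Leg 2 (195°, 10 km): east 10 sin 195° = -2.59, north 10 cos 195° = -9.66
Summing: -4.59 km east, -9.59 km north → (-4.59, -9.59).

(-4.59, -9.59)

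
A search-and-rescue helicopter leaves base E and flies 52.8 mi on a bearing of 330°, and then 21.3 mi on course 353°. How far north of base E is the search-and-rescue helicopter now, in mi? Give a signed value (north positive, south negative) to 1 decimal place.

66.9 mi

Leg 1 (330°, 52.8 mi): east 52.8 sin 330° = -26.40, north 52.8 cos 330° = 45.73
Leg 2 (353°, 21.3 mi): east 21.3 sin 353° = -2.60, north 21.3 cos 353° = 21.14
Net north component: 66.87 mi.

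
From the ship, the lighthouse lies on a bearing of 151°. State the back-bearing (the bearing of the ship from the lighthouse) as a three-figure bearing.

Back-bearing = 151° + 180° = 331°.

331°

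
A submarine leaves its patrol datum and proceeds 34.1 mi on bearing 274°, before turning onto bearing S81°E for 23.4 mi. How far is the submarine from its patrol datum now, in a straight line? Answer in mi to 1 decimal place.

11.0 mi

Leg 1 (274°, 34.1 mi): east 34.1 sin 274° = -34.02, north 34.1 cos 274° = 2.38
Leg 2 (S81°E, 23.4 mi): east 23.4 sin 99° = 23.11, north 23.4 cos 99° = -3.66
Net: -10.91 east, -1.28 north. Distance = √((-10.91)² + (-1.28)²) = 10.980 mi.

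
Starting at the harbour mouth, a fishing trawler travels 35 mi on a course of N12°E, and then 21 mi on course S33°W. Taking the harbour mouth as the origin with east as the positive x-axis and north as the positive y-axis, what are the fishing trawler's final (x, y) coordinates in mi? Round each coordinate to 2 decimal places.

Leg 1 (N12°E, 35 mi): east 35 sin 12° = 7.28, north 35 cos 12° = 34.24
Leg 2 (S33°W, 21 mi): east 21 sin 213° = -11.44, north 21 cos 213° = -17.61
Summing: -4.16 mi east, 16.62 mi north → (-4.16, 16.62).

(-4.16, 16.62)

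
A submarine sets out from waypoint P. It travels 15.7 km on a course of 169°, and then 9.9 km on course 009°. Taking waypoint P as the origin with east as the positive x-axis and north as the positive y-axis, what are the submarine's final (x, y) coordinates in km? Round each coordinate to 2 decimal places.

(4.54, -5.63)

Leg 1 (169°, 15.7 km): east 15.7 sin 169° = 3.00, north 15.7 cos 169° = -15.41
Leg 2 (009°, 9.9 km): east 9.9 sin 9° = 1.55, north 9.9 cos 9° = 9.78
Summing: 4.54 km east, -5.63 km north → (4.54, -5.63).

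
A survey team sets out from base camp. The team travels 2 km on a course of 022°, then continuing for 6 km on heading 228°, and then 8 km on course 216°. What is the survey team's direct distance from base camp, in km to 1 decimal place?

Leg 1 (022°, 2 km): east 2 sin 22° = 0.75, north 2 cos 22° = 1.85
Leg 2 (228°, 6 km): east 6 sin 228° = -4.46, north 6 cos 228° = -4.01
Leg 3 (216°, 8 km): east 8 sin 216° = -4.70, north 8 cos 216° = -6.47
Net: -8.41 east, -8.63 north. Distance = √((-8.41)² + (-8.63)²) = 12.053 km.

12.1 km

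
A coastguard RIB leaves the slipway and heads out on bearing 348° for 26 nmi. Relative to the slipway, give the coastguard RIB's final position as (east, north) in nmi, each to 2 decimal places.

Leg 1 (348°, 26 nmi): east 26 sin 348° = -5.41, north 26 cos 348° = 25.43
Summing: -5.41 nmi east, 25.43 nmi north → (-5.41, 25.43).

(-5.41, 25.43)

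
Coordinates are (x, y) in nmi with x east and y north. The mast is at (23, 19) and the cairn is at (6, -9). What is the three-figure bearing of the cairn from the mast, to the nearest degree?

211°

Δeast = 6 − 23 = -17.00; Δnorth = -9 − 19 = -28.00.
Bearing = atan2(Δeast, Δnorth) mod 360° = 211.26° ≈ 211°.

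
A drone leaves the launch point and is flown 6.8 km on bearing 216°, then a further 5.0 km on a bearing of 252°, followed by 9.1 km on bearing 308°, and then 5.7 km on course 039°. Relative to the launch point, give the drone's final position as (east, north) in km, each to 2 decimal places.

Leg 1 (216°, 6.8 km): east 6.8 sin 216° = -4.00, north 6.8 cos 216° = -5.50
Leg 2 (252°, 5.0 km): east 5.0 sin 252° = -4.76, north 5.0 cos 252° = -1.55
Leg 3 (308°, 9.1 km): east 9.1 sin 308° = -7.17, north 9.1 cos 308° = 5.60
Leg 4 (039°, 5.7 km): east 5.7 sin 39° = 3.59, north 5.7 cos 39° = 4.43
Summing: -12.34 km east, 2.99 km north → (-12.34, 2.99).

(-12.34, 2.99)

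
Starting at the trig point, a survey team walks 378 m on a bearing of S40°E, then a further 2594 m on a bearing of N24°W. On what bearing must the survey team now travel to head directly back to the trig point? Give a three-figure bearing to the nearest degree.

Leg 1 (S40°E, 378 m): east 378 sin 140° = 242.97, north 378 cos 140° = -289.56
Leg 2 (N24°W, 2594 m): east 2594 sin 336° = -1055.07, north 2594 cos 336° = 2369.74
Net displacement: -812.10 east, 2080.17 north. Direction back to start is (812.10, -2080.17): bearing = atan2(812.10, -2080.17) mod 360° = 158.67° ≈ 159°.

159°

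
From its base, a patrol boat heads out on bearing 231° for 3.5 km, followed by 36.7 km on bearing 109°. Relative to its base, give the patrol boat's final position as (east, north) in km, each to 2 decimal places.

(31.98, -14.15)

Leg 1 (231°, 3.5 km): east 3.5 sin 231° = -2.72, north 3.5 cos 231° = -2.20
Leg 2 (109°, 36.7 km): east 36.7 sin 109° = 34.70, north 36.7 cos 109° = -11.95
Summing: 31.98 km east, -14.15 km north → (31.98, -14.15).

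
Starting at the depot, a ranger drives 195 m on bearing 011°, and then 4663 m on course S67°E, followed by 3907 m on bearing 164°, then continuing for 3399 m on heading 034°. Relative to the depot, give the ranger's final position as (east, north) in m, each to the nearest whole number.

Leg 1 (011°, 195 m): east 195 sin 11° = 37.21, north 195 cos 11° = 191.42
Leg 2 (S67°E, 4663 m): east 4663 sin 113° = 4292.31, north 4663 cos 113° = -1821.98
Leg 3 (164°, 3907 m): east 3907 sin 164° = 1076.92, north 3907 cos 164° = -3755.65
Leg 4 (034°, 3399 m): east 3399 sin 34° = 1900.70, north 3399 cos 34° = 2817.90
Summing: 7307.13 m east, -2568.31 m north → (7307, -2568).

(7307, -2568)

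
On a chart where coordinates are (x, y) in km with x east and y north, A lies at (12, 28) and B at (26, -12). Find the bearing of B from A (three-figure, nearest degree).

161°

Δeast = 26 − 12 = 14.00; Δnorth = -12 − 28 = -40.00.
Bearing = atan2(Δeast, Δnorth) mod 360° = 160.71° ≈ 161°.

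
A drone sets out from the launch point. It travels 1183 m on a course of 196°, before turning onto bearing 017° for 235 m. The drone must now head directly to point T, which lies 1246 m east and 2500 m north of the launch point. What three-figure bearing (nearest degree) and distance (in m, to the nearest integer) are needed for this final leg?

Leg 1 (196°, 1183 m): east 1183 sin 196° = -326.08, north 1183 cos 196° = -1137.17
Leg 2 (017°, 235 m): east 235 sin 17° = 68.71, north 235 cos 17° = 224.73
Current position: (-257.37, -912.44). Target: (1246, 2500). Remaining: Δeast = 1503.37, Δnorth = 3412.44.
Bearing = atan2(1503.37, 3412.44) mod 360° = 23.78°; distance = √((1503.37)² + (3412.44)²) = 3728.925 m.

024°, 3729 m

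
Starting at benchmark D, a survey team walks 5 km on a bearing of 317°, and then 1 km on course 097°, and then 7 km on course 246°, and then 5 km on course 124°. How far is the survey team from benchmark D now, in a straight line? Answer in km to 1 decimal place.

Leg 1 (317°, 5 km): east 5 sin 317° = -3.41, north 5 cos 317° = 3.66
Leg 2 (097°, 1 km): east 1 sin 97° = 0.99, north 1 cos 97° = -0.12
Leg 3 (246°, 7 km): east 7 sin 246° = -6.39, north 7 cos 246° = -2.85
Leg 4 (124°, 5 km): east 5 sin 124° = 4.15, north 5 cos 124° = -2.80
Net: -4.67 east, -2.11 north. Distance = √((-4.67)² + (-2.11)²) = 5.121 km.

5.1 km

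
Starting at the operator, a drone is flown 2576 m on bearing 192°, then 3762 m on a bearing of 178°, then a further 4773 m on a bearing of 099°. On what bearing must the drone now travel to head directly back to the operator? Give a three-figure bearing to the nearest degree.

328°

Leg 1 (192°, 2576 m): east 2576 sin 192° = -535.58, north 2576 cos 192° = -2519.71
Leg 2 (178°, 3762 m): east 3762 sin 178° = 131.29, north 3762 cos 178° = -3759.71
Leg 3 (099°, 4773 m): east 4773 sin 99° = 4714.24, north 4773 cos 99° = -746.66
Net displacement: 4309.95 east, -7026.08 north. Direction back to start is (-4309.95, 7026.08): bearing = atan2(-4309.95, 7026.08) mod 360° = 328.47° ≈ 328°.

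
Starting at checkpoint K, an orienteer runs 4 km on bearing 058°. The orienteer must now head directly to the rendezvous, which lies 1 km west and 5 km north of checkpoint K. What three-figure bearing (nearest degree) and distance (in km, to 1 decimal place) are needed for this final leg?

303°, 5.3 km

Leg 1 (058°, 4 km): east 4 sin 58° = 3.39, north 4 cos 58° = 2.12
Current position: (3.39, 2.12). Target: (-1, 5). Remaining: Δeast = -4.39, Δnorth = 2.88.
Bearing = atan2(-4.39, 2.88) mod 360° = 303.26°; distance = √((-4.39)² + (2.88)²) = 5.252 km.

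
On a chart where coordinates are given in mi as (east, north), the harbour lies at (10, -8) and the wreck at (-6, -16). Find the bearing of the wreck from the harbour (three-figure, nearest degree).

Δeast = -6 − 10 = -16.00; Δnorth = -16 − -8 = -8.00.
Bearing = atan2(Δeast, Δnorth) mod 360° = 243.43° ≈ 243°.

243°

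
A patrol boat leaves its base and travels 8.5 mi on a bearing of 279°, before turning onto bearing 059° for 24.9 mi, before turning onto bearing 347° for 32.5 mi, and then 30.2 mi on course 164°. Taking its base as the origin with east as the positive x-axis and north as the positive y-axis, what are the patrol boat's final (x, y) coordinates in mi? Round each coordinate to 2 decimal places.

(13.96, 16.79)

Leg 1 (279°, 8.5 mi): east 8.5 sin 279° = -8.40, north 8.5 cos 279° = 1.33
Leg 2 (059°, 24.9 mi): east 24.9 sin 59° = 21.34, north 24.9 cos 59° = 12.82
Leg 3 (347°, 32.5 mi): east 32.5 sin 347° = -7.31, north 32.5 cos 347° = 31.67
Leg 4 (164°, 30.2 mi): east 30.2 sin 164° = 8.32, north 30.2 cos 164° = -29.03
Summing: 13.96 mi east, 16.79 mi north → (13.96, 16.79).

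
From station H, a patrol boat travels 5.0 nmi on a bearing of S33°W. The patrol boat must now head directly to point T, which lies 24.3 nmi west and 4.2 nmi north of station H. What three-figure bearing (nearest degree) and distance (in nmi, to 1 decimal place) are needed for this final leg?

Leg 1 (S33°W, 5.0 nmi): east 5.0 sin 213° = -2.72, north 5.0 cos 213° = -4.19
Current position: (-2.72, -4.19). Target: (-24.3, 4.2). Remaining: Δeast = -21.58, Δnorth = 8.39.
Bearing = atan2(-21.58, 8.39) mod 360° = 291.26°; distance = √((-21.58)² + (8.39)²) = 23.152 nmi.

291°, 23.2 nmi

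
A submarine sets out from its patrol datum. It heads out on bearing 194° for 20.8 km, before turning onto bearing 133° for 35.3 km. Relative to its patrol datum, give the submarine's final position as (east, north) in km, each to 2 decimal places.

(20.78, -44.26)

Leg 1 (194°, 20.8 km): east 20.8 sin 194° = -5.03, north 20.8 cos 194° = -20.18
Leg 2 (133°, 35.3 km): east 35.3 sin 133° = 25.82, north 35.3 cos 133° = -24.07
Summing: 20.78 km east, -44.26 km north → (20.78, -44.26).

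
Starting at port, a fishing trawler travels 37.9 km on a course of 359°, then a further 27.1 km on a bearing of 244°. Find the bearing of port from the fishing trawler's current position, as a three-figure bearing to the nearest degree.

Leg 1 (359°, 37.9 km): east 37.9 sin 359° = -0.66, north 37.9 cos 359° = 37.89
Leg 2 (244°, 27.1 km): east 27.1 sin 244° = -24.36, north 27.1 cos 244° = -11.88
Net displacement: -25.02 east, 26.01 north. Direction back to start is (25.02, -26.01): bearing = atan2(25.02, -26.01) mod 360° = 136.12° ≈ 136°.

136°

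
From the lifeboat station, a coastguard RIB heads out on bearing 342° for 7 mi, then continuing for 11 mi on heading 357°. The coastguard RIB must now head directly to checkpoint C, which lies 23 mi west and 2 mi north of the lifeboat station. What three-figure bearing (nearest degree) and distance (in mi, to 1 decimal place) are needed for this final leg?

232°, 25.6 mi

Leg 1 (342°, 7 mi): east 7 sin 342° = -2.16, north 7 cos 342° = 6.66
Leg 2 (357°, 11 mi): east 11 sin 357° = -0.58, north 11 cos 357° = 10.98
Current position: (-2.74, 17.64). Target: (-23, 2). Remaining: Δeast = -20.26, Δnorth = -15.64.
Bearing = atan2(-20.26, -15.64) mod 360° = 232.33°; distance = √((-20.26)² + (-15.64)²) = 25.597 mi.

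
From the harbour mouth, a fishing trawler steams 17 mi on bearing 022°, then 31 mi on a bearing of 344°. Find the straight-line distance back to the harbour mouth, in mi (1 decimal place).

Leg 1 (022°, 17 mi): east 17 sin 22° = 6.37, north 17 cos 22° = 15.76
Leg 2 (344°, 31 mi): east 31 sin 344° = -8.54, north 31 cos 344° = 29.80
Net: -2.18 east, 45.56 north. Distance = √((-2.18)² + (45.56)²) = 45.613 mi.

45.6 mi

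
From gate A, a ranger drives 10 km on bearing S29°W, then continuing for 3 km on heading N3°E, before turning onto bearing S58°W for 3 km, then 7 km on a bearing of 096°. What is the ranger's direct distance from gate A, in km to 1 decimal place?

8.1 km

Leg 1 (S29°W, 10 km): east 10 sin 209° = -4.85, north 10 cos 209° = -8.75
Leg 2 (N3°E, 3 km): east 3 sin 3° = 0.16, north 3 cos 3° = 3.00
Leg 3 (S58°W, 3 km): east 3 sin 238° = -2.54, north 3 cos 238° = -1.59
Leg 4 (096°, 7 km): east 7 sin 96° = 6.96, north 7 cos 96° = -0.73
Net: -0.27 east, -8.07 north. Distance = √((-0.27)² + (-8.07)²) = 8.076 km.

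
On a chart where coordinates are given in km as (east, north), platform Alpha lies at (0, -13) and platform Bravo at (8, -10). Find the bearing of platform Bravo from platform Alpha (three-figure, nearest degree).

Δeast = 8 − 0 = 8.00; Δnorth = -10 − -13 = 3.00.
Bearing = atan2(Δeast, Δnorth) mod 360° = 69.44° ≈ 069°.

069°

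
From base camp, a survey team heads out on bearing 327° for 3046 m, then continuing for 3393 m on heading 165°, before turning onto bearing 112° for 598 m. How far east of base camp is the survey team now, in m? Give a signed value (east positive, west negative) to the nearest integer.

Leg 1 (327°, 3046 m): east 3046 sin 327° = -1658.97, north 3046 cos 327° = 2554.59
Leg 2 (165°, 3393 m): east 3393 sin 165° = 878.17, north 3393 cos 165° = -3277.39
Leg 3 (112°, 598 m): east 598 sin 112° = 554.46, north 598 cos 112° = -224.01
Net east component: -226.34 m.

-226 m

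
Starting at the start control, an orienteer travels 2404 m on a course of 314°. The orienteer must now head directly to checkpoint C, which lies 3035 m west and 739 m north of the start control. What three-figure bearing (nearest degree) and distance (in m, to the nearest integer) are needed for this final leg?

235°, 1604 m

Leg 1 (314°, 2404 m): east 2404 sin 314° = -1729.29, north 2404 cos 314° = 1669.96
Current position: (-1729.29, 1669.96). Target: (-3035, 739). Remaining: Δeast = -1305.71, Δnorth = -930.96.
Bearing = atan2(-1305.71, -930.96) mod 360° = 234.51°; distance = √((-1305.71)² + (-930.96)²) = 1603.607 m.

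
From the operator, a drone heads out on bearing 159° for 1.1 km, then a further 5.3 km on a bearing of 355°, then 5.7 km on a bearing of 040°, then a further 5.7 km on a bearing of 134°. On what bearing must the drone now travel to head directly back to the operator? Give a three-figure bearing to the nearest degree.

Leg 1 (159°, 1.1 km): east 1.1 sin 159° = 0.39, north 1.1 cos 159° = -1.03
Leg 2 (355°, 5.3 km): east 5.3 sin 355° = -0.46, north 5.3 cos 355° = 5.28
Leg 3 (040°, 5.7 km): east 5.7 sin 40° = 3.66, north 5.7 cos 40° = 4.37
Leg 4 (134°, 5.7 km): east 5.7 sin 134° = 4.10, north 5.7 cos 134° = -3.96
Net displacement: 7.70 east, 4.66 north. Direction back to start is (-7.70, -4.66): bearing = atan2(-7.70, -4.66) mod 360° = 238.81° ≈ 239°.

239°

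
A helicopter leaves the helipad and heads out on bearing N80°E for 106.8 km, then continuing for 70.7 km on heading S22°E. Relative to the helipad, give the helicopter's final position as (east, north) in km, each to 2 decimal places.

Leg 1 (N80°E, 106.8 km): east 106.8 sin 80° = 105.18, north 106.8 cos 80° = 18.55
Leg 2 (S22°E, 70.7 km): east 70.7 sin 158° = 26.48, north 70.7 cos 158° = -65.55
Summing: 131.66 km east, -47.01 km north → (131.66, -47.01).

(131.66, -47.01)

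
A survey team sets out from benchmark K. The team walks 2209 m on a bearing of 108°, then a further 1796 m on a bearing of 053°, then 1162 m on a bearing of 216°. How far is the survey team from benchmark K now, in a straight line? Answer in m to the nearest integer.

Leg 1 (108°, 2209 m): east 2209 sin 108° = 2100.88, north 2209 cos 108° = -682.62
Leg 2 (053°, 1796 m): east 1796 sin 53° = 1434.35, north 1796 cos 53° = 1080.86
Leg 3 (216°, 1162 m): east 1162 sin 216° = -683.01, north 1162 cos 216° = -940.08
Net: 2852.23 east, -541.84 north. Distance = √((2852.23)² + (-541.84)²) = 2903.237 m.

2903 m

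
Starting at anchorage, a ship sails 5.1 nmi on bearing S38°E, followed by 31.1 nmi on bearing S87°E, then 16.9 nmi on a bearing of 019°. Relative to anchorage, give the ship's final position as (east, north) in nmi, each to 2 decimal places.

Leg 1 (S38°E, 5.1 nmi): east 5.1 sin 142° = 3.14, north 5.1 cos 142° = -4.02
Leg 2 (S87°E, 31.1 nmi): east 31.1 sin 93° = 31.06, north 31.1 cos 93° = -1.63
Leg 3 (019°, 16.9 nmi): east 16.9 sin 19° = 5.50, north 16.9 cos 19° = 15.98
Summing: 39.70 nmi east, 10.33 nmi north → (39.70, 10.33).

(39.70, 10.33)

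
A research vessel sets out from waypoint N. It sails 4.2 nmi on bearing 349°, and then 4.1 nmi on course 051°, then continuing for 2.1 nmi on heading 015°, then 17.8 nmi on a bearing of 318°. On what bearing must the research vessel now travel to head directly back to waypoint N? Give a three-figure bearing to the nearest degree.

158°

Leg 1 (349°, 4.2 nmi): east 4.2 sin 349° = -0.80, north 4.2 cos 349° = 4.12
Leg 2 (051°, 4.1 nmi): east 4.1 sin 51° = 3.19, north 4.1 cos 51° = 2.58
Leg 3 (015°, 2.1 nmi): east 2.1 sin 15° = 0.54, north 2.1 cos 15° = 2.03
Leg 4 (318°, 17.8 nmi): east 17.8 sin 318° = -11.91, north 17.8 cos 318° = 13.23
Net displacement: -8.98 east, 21.96 north. Direction back to start is (8.98, -21.96): bearing = atan2(8.98, -21.96) mod 360° = 157.75° ≈ 158°.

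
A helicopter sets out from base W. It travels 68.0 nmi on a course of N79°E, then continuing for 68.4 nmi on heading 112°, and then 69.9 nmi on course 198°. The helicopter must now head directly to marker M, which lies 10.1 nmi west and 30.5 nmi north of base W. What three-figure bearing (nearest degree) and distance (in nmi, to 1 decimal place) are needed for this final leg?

Leg 1 (N79°E, 68.0 nmi): east 68.0 sin 79° = 66.75, north 68.0 cos 79° = 12.98
Leg 2 (112°, 68.4 nmi): east 68.4 sin 112° = 63.42, north 68.4 cos 112° = -25.62
Leg 3 (198°, 69.9 nmi): east 69.9 sin 198° = -21.60, north 69.9 cos 198° = -66.48
Current position: (108.57, -79.13). Target: (-10.1, 30.5). Remaining: Δeast = -118.67, Δnorth = 109.63.
Bearing = atan2(-118.67, 109.63) mod 360° = 312.73°; distance = √((-118.67)² + (109.63)²) = 161.557 nmi.

313°, 161.6 nmi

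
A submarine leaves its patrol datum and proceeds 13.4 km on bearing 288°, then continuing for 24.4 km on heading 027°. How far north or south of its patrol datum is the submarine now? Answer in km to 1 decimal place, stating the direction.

25.9 km north

Leg 1 (288°, 13.4 km): east 13.4 sin 288° = -12.74, north 13.4 cos 288° = 4.14
Leg 2 (027°, 24.4 km): east 24.4 sin 27° = 11.08, north 24.4 cos 27° = 21.74
Net north component: 25.88 km.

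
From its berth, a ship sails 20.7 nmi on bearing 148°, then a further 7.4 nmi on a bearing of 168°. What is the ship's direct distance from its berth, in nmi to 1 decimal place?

27.8 nmi

Leg 1 (148°, 20.7 nmi): east 20.7 sin 148° = 10.97, north 20.7 cos 148° = -17.55
Leg 2 (168°, 7.4 nmi): east 7.4 sin 168° = 1.54, north 7.4 cos 168° = -7.24
Net: 12.51 east, -24.79 north. Distance = √((12.51)² + (-24.79)²) = 27.769 nmi.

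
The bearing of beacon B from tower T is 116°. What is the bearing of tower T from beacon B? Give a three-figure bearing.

296°

Back-bearing = 116° + 180° = 296°.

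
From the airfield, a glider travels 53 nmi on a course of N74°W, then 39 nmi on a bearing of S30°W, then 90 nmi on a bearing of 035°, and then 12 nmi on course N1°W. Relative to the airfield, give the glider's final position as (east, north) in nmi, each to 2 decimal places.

Leg 1 (N74°W, 53 nmi): east 53 sin 286° = -50.95, north 53 cos 286° = 14.61
Leg 2 (S30°W, 39 nmi): east 39 sin 210° = -19.50, north 39 cos 210° = -33.77
Leg 3 (035°, 90 nmi): east 90 sin 35° = 51.62, north 90 cos 35° = 73.72
Leg 4 (N1°W, 12 nmi): east 12 sin 359° = -0.21, north 12 cos 359° = 12.00
Summing: -19.03 nmi east, 66.56 nmi north → (-19.03, 66.56).

(-19.03, 66.56)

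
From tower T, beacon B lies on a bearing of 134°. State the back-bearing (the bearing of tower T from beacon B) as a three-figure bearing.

Back-bearing = 134° + 180° = 314°.

314°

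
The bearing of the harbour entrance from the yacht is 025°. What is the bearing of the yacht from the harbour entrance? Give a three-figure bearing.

205°

Back-bearing = 025° + 180° = 205°.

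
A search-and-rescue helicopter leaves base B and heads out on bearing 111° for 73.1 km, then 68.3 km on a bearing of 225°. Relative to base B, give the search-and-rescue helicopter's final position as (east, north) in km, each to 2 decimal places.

(19.95, -74.49)

Leg 1 (111°, 73.1 km): east 73.1 sin 111° = 68.24, north 73.1 cos 111° = -26.20
Leg 2 (225°, 68.3 km): east 68.3 sin 225° = -48.30, north 68.3 cos 225° = -48.30
Summing: 19.95 km east, -74.49 km north → (19.95, -74.49).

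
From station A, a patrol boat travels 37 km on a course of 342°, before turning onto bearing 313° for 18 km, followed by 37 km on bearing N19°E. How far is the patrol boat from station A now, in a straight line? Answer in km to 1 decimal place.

83.4 km

Leg 1 (342°, 37 km): east 37 sin 342° = -11.43, north 37 cos 342° = 35.19
Leg 2 (313°, 18 km): east 18 sin 313° = -13.16, north 18 cos 313° = 12.28
Leg 3 (N19°E, 37 km): east 37 sin 19° = 12.05, north 37 cos 19° = 34.98
Net: -12.55 east, 82.45 north. Distance = √((-12.55)² + (82.45)²) = 83.399 km.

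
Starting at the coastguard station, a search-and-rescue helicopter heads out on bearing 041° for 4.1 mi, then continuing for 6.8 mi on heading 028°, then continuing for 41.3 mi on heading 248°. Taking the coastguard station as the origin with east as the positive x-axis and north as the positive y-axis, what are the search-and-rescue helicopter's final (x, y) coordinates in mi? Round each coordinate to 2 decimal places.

Leg 1 (041°, 4.1 mi): east 4.1 sin 41° = 2.69, north 4.1 cos 41° = 3.09
Leg 2 (028°, 6.8 mi): east 6.8 sin 28° = 3.19, north 6.8 cos 28° = 6.00
Leg 3 (248°, 41.3 mi): east 41.3 sin 248° = -38.29, north 41.3 cos 248° = -15.47
Summing: -32.41 mi east, -6.37 mi north → (-32.41, -6.37).

(-32.41, -6.37)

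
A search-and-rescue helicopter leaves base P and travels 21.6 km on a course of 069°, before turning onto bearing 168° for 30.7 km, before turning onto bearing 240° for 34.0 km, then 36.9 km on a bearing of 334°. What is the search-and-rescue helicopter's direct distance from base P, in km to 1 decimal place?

Leg 1 (069°, 21.6 km): east 21.6 sin 69° = 20.17, north 21.6 cos 69° = 7.74
Leg 2 (168°, 30.7 km): east 30.7 sin 168° = 6.38, north 30.7 cos 168° = -30.03
Leg 3 (240°, 34.0 km): east 34.0 sin 240° = -29.44, north 34.0 cos 240° = -17.00
Leg 4 (334°, 36.9 km): east 36.9 sin 334° = -16.18, north 36.9 cos 334° = 33.17
Net: -19.07 east, -6.12 north. Distance = √((-19.07)² + (-6.12)²) = 20.031 km.

20.0 km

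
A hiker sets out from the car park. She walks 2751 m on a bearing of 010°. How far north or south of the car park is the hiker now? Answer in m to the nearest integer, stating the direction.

2709 m north

Leg 1 (010°, 2751 m): east 2751 sin 10° = 477.71, north 2751 cos 10° = 2709.21
Net north component: 2709.21 m.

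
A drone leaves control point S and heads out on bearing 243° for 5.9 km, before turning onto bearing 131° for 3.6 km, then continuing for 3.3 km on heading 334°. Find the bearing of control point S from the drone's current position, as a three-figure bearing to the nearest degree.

Leg 1 (243°, 5.9 km): east 5.9 sin 243° = -5.26, north 5.9 cos 243° = -2.68
Leg 2 (131°, 3.6 km): east 3.6 sin 131° = 2.72, north 3.6 cos 131° = -2.36
Leg 3 (334°, 3.3 km): east 3.3 sin 334° = -1.45, north 3.3 cos 334° = 2.97
Net displacement: -3.99 east, -2.07 north. Direction back to start is (3.99, 2.07): bearing = atan2(3.99, 2.07) mod 360° = 62.51° ≈ 063°.

063°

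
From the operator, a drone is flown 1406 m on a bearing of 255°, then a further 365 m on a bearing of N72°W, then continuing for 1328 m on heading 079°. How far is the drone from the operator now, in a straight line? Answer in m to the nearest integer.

Leg 1 (255°, 1406 m): east 1406 sin 255° = -1358.09, north 1406 cos 255° = -363.90
Leg 2 (N72°W, 365 m): east 365 sin 288° = -347.14, north 365 cos 288° = 112.79
Leg 3 (079°, 1328 m): east 1328 sin 79° = 1303.60, north 1328 cos 79° = 253.39
Net: -401.63 east, 2.29 north. Distance = √((-401.63)² + (2.29)²) = 401.633 m.

402 m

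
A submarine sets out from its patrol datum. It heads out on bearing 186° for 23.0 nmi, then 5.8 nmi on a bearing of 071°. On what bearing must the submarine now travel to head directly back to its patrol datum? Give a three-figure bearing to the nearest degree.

352°

Leg 1 (186°, 23.0 nmi): east 23.0 sin 186° = -2.40, north 23.0 cos 186° = -22.87
Leg 2 (071°, 5.8 nmi): east 5.8 sin 71° = 5.48, north 5.8 cos 71° = 1.89
Net displacement: 3.08 east, -20.99 north. Direction back to start is (-3.08, 20.99): bearing = atan2(-3.08, 20.99) mod 360° = 351.65° ≈ 352°.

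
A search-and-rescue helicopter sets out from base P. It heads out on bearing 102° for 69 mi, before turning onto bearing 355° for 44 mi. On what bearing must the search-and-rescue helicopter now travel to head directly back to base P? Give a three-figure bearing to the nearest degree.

245°

Leg 1 (102°, 69 mi): east 69 sin 102° = 67.49, north 69 cos 102° = -14.35
Leg 2 (355°, 44 mi): east 44 sin 355° = -3.83, north 44 cos 355° = 43.83
Net displacement: 63.66 east, 29.49 north. Direction back to start is (-63.66, -29.49): bearing = atan2(-63.66, -29.49) mod 360° = 245.15° ≈ 245°.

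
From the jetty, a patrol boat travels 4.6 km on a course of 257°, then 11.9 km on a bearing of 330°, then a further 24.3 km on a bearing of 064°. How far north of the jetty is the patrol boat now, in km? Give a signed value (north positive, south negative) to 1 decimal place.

19.9 km

Leg 1 (257°, 4.6 km): east 4.6 sin 257° = -4.48, north 4.6 cos 257° = -1.03
Leg 2 (330°, 11.9 km): east 11.9 sin 330° = -5.95, north 11.9 cos 330° = 10.31
Leg 3 (064°, 24.3 km): east 24.3 sin 64° = 21.84, north 24.3 cos 64° = 10.65
Net north component: 19.92 km.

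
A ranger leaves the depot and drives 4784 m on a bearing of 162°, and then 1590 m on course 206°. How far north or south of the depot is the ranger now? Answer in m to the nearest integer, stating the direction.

5979 m south

Leg 1 (162°, 4784 m): east 4784 sin 162° = 1478.34, north 4784 cos 162° = -4549.85
Leg 2 (206°, 1590 m): east 1590 sin 206° = -697.01, north 1590 cos 206° = -1429.08
Net north component: -5978.94 m.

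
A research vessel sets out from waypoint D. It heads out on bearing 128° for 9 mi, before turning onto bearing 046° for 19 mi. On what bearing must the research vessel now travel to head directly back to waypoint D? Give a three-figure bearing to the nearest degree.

Leg 1 (128°, 9 mi): east 9 sin 128° = 7.09, north 9 cos 128° = -5.54
Leg 2 (046°, 19 mi): east 19 sin 46° = 13.67, north 19 cos 46° = 13.20
Net displacement: 20.76 east, 7.66 north. Direction back to start is (-20.76, -7.66): bearing = atan2(-20.76, -7.66) mod 360° = 249.75° ≈ 250°.

250°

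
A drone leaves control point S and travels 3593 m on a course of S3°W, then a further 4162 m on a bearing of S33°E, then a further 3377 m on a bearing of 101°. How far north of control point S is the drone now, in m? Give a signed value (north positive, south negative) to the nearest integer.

Leg 1 (S3°W, 3593 m): east 3593 sin 183° = -188.04, north 3593 cos 183° = -3588.08
Leg 2 (S33°E, 4162 m): east 4162 sin 147° = 2266.79, north 4162 cos 147° = -3490.55
Leg 3 (101°, 3377 m): east 3377 sin 101° = 3314.95, north 3377 cos 101° = -644.36
Net north component: -7722.98 m.

-7723 m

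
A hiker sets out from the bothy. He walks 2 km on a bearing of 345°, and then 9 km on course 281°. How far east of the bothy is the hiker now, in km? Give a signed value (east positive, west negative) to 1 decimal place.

-9.4 km

Leg 1 (345°, 2 km): east 2 sin 345° = -0.52, north 2 cos 345° = 1.93
Leg 2 (281°, 9 km): east 9 sin 281° = -8.83, north 9 cos 281° = 1.72
Net east component: -9.35 km.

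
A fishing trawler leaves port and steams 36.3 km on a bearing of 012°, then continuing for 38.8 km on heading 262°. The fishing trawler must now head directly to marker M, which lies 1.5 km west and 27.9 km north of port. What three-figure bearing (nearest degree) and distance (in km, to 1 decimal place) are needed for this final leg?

Leg 1 (012°, 36.3 km): east 36.3 sin 12° = 7.55, north 36.3 cos 12° = 35.51
Leg 2 (262°, 38.8 km): east 38.8 sin 262° = -38.42, north 38.8 cos 262° = -5.40
Current position: (-30.88, 30.11). Target: (-1.5, 27.9). Remaining: Δeast = 29.38, Δnorth = -2.21.
Bearing = atan2(29.38, -2.21) mod 360° = 94.30°; distance = √((29.38)² + (-2.21)²) = 29.458 km.

094°, 29.5 km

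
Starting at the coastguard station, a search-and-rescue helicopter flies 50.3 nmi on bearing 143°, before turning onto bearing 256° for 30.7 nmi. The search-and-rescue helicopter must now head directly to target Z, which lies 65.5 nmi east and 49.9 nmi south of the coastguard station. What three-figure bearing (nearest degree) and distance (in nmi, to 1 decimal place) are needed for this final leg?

092°, 65.1 nmi

Leg 1 (143°, 50.3 nmi): east 50.3 sin 143° = 30.27, north 50.3 cos 143° = -40.17
Leg 2 (256°, 30.7 nmi): east 30.7 sin 256° = -29.79, north 30.7 cos 256° = -7.43
Current position: (0.48, -47.60). Target: (65.5, -49.9). Remaining: Δeast = 65.02, Δnorth = -2.30.
Bearing = atan2(65.02, -2.30) mod 360° = 92.03°; distance = √((65.02)² + (-2.30)²) = 65.058 nmi.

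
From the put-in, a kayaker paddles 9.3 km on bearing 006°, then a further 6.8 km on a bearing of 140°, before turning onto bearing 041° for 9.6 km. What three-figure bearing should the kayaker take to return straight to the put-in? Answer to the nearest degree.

Leg 1 (006°, 9.3 km): east 9.3 sin 6° = 0.97, north 9.3 cos 6° = 9.25
Leg 2 (140°, 6.8 km): east 6.8 sin 140° = 4.37, north 6.8 cos 140° = -5.21
Leg 3 (041°, 9.6 km): east 9.6 sin 41° = 6.30, north 9.6 cos 41° = 7.25
Net displacement: 11.64 east, 11.29 north. Direction back to start is (-11.64, -11.29): bearing = atan2(-11.64, -11.29) mod 360° = 225.89° ≈ 226°.

226°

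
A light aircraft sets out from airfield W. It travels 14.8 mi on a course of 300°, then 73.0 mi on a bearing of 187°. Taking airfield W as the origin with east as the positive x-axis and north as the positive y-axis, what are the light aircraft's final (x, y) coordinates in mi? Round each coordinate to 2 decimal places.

(-21.71, -65.06)

Leg 1 (300°, 14.8 mi): east 14.8 sin 300° = -12.82, north 14.8 cos 300° = 7.40
Leg 2 (187°, 73.0 mi): east 73.0 sin 187° = -8.90, north 73.0 cos 187° = -72.46
Summing: -21.71 mi east, -65.06 mi north → (-21.71, -65.06).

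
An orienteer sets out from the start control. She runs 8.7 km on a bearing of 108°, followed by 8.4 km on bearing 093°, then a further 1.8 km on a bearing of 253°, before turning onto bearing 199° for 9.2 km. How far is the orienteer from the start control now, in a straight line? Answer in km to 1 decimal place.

Leg 1 (108°, 8.7 km): east 8.7 sin 108° = 8.27, north 8.7 cos 108° = -2.69
Leg 2 (093°, 8.4 km): east 8.4 sin 93° = 8.39, north 8.4 cos 93° = -0.44
Leg 3 (253°, 1.8 km): east 1.8 sin 253° = -1.72, north 1.8 cos 253° = -0.53
Leg 4 (199°, 9.2 km): east 9.2 sin 199° = -3.00, north 9.2 cos 199° = -8.70
Net: 11.95 east, -12.35 north. Distance = √((11.95)² + (-12.35)²) = 17.185 km.

17.2 km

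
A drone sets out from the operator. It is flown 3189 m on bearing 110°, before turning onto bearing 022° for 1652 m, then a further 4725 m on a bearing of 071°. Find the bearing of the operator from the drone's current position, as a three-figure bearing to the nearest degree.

256°

Leg 1 (110°, 3189 m): east 3189 sin 110° = 2996.68, north 3189 cos 110° = -1090.70
Leg 2 (022°, 1652 m): east 1652 sin 22° = 618.85, north 1652 cos 22° = 1531.71
Leg 3 (071°, 4725 m): east 4725 sin 71° = 4467.58, north 4725 cos 71° = 1538.31
Net displacement: 8083.11 east, 1979.32 north. Direction back to start is (-8083.11, -1979.32): bearing = atan2(-8083.11, -1979.32) mod 360° = 256.24° ≈ 256°.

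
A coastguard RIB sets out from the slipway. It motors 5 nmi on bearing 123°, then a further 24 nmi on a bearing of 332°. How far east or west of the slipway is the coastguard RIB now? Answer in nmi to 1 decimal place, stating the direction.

7.1 nmi west

Leg 1 (123°, 5 nmi): east 5 sin 123° = 4.19, north 5 cos 123° = -2.72
Leg 2 (332°, 24 nmi): east 24 sin 332° = -11.27, north 24 cos 332° = 21.19
Net east component: -7.07 nmi.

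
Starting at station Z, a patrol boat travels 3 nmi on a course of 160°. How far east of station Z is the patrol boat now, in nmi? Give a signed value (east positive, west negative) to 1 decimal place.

Leg 1 (160°, 3 nmi): east 3 sin 160° = 1.03, north 3 cos 160° = -2.82
Net east component: 1.03 nmi.

1.0 nmi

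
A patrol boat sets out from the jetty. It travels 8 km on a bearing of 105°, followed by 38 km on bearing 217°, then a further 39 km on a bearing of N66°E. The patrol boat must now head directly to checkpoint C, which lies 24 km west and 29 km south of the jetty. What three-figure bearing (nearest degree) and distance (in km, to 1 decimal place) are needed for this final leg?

254°, 46.2 km

Leg 1 (105°, 8 km): east 8 sin 105° = 7.73, north 8 cos 105° = -2.07
Leg 2 (217°, 38 km): east 38 sin 217° = -22.87, north 38 cos 217° = -30.35
Leg 3 (N66°E, 39 km): east 39 sin 66° = 35.63, north 39 cos 66° = 15.86
Current position: (20.49, -16.56). Target: (-24, -29). Remaining: Δeast = -44.49, Δnorth = -12.44.
Bearing = atan2(-44.49, -12.44) mod 360° = 254.37°; distance = √((-44.49)² + (-12.44)²) = 46.194 km.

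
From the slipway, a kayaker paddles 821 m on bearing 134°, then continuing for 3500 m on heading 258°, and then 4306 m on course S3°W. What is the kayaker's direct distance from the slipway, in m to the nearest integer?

6379 m

Leg 1 (134°, 821 m): east 821 sin 134° = 590.58, north 821 cos 134° = -570.31
Leg 2 (258°, 3500 m): east 3500 sin 258° = -3423.52, north 3500 cos 258° = -727.69
Leg 3 (S3°W, 4306 m): east 4306 sin 183° = -225.36, north 4306 cos 183° = -4300.10
Net: -3058.30 east, -5598.10 north. Distance = √((-3058.30)² + (-5598.10)²) = 6379.024 m.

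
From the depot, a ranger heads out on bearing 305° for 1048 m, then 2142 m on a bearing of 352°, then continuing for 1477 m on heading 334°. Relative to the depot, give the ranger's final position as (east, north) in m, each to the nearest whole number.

Leg 1 (305°, 1048 m): east 1048 sin 305° = -858.47, north 1048 cos 305° = 601.11
Leg 2 (352°, 2142 m): east 2142 sin 352° = -298.11, north 2142 cos 352° = 2121.15
Leg 3 (334°, 1477 m): east 1477 sin 334° = -647.47, north 1477 cos 334° = 1327.52
Summing: -1804.05 m east, 4049.78 m north → (-1804, 4050).

(-1804, 4050)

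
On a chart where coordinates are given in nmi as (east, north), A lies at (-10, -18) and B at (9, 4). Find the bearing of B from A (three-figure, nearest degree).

Δeast = 9 − -10 = 19.00; Δnorth = 4 − -18 = 22.00.
Bearing = atan2(Δeast, Δnorth) mod 360° = 40.82° ≈ 041°.

041°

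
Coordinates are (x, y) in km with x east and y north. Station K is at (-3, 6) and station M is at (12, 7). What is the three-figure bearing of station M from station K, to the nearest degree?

Δeast = 12 − -3 = 15.00; Δnorth = 7 − 6 = 1.00.
Bearing = atan2(Δeast, Δnorth) mod 360° = 86.19° ≈ 086°.

086°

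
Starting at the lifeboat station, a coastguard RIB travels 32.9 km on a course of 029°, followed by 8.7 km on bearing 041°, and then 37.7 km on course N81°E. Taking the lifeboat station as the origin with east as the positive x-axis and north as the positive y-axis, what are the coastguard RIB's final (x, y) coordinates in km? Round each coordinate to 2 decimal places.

(58.89, 41.24)

Leg 1 (029°, 32.9 km): east 32.9 sin 29° = 15.95, north 32.9 cos 29° = 28.77
Leg 2 (041°, 8.7 km): east 8.7 sin 41° = 5.71, north 8.7 cos 41° = 6.57
Leg 3 (N81°E, 37.7 km): east 37.7 sin 81° = 37.24, north 37.7 cos 81° = 5.90
Summing: 58.89 km east, 41.24 km north → (58.89, 41.24).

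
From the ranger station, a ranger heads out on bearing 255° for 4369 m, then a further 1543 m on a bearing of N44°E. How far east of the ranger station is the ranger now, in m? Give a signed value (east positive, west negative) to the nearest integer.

-3148 m

Leg 1 (255°, 4369 m): east 4369 sin 255° = -4220.13, north 4369 cos 255° = -1130.78
Leg 2 (N44°E, 1543 m): east 1543 sin 44° = 1071.86, north 1543 cos 44° = 1109.94
Net east component: -3148.27 m.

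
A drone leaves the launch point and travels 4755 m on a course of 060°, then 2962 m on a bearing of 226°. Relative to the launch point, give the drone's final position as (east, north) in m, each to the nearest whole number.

Leg 1 (060°, 4755 m): east 4755 sin 60° = 4117.95, north 4755 cos 60° = 2377.50
Leg 2 (226°, 2962 m): east 2962 sin 226° = -2130.68, north 2962 cos 226° = -2057.58
Summing: 1987.27 m east, 319.92 m north → (1987, 320).

(1987, 320)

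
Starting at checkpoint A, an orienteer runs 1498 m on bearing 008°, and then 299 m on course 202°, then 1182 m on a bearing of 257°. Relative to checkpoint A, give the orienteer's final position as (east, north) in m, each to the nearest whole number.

Leg 1 (008°, 1498 m): east 1498 sin 8° = 208.48, north 1498 cos 8° = 1483.42
Leg 2 (202°, 299 m): east 299 sin 202° = -112.01, north 299 cos 202° = -277.23
Leg 3 (257°, 1182 m): east 1182 sin 257° = -1151.71, north 1182 cos 257° = -265.89
Summing: -1055.23 m east, 940.30 m north → (-1055, 940).

(-1055, 940)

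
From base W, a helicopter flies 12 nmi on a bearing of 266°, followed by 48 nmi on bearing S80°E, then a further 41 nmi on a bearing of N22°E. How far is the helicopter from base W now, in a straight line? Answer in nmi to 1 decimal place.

58.3 nmi

Leg 1 (266°, 12 nmi): east 12 sin 266° = -11.97, north 12 cos 266° = -0.84
Leg 2 (S80°E, 48 nmi): east 48 sin 100° = 47.27, north 48 cos 100° = -8.34
Leg 3 (N22°E, 41 nmi): east 41 sin 22° = 15.36, north 41 cos 22° = 38.01
Net: 50.66 east, 28.84 north. Distance = √((50.66)² + (28.84)²) = 58.294 nmi.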